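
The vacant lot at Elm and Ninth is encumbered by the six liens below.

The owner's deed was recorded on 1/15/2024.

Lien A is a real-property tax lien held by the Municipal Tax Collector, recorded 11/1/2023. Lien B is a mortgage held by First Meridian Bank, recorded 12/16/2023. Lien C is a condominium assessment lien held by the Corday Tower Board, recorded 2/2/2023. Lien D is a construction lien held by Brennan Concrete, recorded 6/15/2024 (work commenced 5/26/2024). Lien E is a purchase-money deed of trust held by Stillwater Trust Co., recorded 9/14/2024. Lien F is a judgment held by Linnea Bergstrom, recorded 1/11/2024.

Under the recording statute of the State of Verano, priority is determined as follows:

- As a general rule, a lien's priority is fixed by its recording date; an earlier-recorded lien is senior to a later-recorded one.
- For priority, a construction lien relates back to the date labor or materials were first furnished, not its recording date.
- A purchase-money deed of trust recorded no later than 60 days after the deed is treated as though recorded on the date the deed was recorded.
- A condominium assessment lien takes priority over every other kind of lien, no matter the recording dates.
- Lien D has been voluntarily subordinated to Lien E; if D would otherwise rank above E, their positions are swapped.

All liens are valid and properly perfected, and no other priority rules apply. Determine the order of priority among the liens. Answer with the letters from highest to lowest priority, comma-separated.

First, effective dates: D relates back to 5/26/2024 (work commenced); E was recorded 243 days after the deed — beyond 60 days — so no relation-back applies.
As a condominium assessment lien, C is senior to every other lien.
The other liens, earliest effective date first: A (11/1/2023), B (12/16/2023), F (1/11/2024), D (5/26/2024), E (9/14/2024).
The subordination applies — D was senior to E — so D and E swap.

C, A, B, F, E, D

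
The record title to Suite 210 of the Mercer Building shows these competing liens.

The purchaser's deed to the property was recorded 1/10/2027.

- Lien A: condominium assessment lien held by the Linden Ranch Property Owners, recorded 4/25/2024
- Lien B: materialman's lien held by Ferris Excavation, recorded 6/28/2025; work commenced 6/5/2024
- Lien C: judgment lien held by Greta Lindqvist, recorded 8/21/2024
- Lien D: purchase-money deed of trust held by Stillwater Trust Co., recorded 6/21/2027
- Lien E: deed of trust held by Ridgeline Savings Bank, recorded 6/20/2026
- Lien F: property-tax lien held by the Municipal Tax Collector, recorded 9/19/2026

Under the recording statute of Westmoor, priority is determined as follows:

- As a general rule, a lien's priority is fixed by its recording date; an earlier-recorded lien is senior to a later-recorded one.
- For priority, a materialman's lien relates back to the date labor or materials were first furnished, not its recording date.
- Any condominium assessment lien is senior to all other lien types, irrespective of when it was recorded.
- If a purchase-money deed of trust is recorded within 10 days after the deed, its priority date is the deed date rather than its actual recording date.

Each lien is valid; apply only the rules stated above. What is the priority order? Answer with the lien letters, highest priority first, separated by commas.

A, B, C, E, F, D

First, effective dates: B is treated as recorded 6/5/2024, the work-commencement date; D was recorded 162 days after the deed — beyond 10 days — so no relation-back applies.
A is a condominium assessment lien, so it outranks all other liens regardless of date.
The other liens, earliest effective date first: B (6/5/2024), C (8/21/2024), E (6/20/2026), F (9/19/2026), D (6/21/2027).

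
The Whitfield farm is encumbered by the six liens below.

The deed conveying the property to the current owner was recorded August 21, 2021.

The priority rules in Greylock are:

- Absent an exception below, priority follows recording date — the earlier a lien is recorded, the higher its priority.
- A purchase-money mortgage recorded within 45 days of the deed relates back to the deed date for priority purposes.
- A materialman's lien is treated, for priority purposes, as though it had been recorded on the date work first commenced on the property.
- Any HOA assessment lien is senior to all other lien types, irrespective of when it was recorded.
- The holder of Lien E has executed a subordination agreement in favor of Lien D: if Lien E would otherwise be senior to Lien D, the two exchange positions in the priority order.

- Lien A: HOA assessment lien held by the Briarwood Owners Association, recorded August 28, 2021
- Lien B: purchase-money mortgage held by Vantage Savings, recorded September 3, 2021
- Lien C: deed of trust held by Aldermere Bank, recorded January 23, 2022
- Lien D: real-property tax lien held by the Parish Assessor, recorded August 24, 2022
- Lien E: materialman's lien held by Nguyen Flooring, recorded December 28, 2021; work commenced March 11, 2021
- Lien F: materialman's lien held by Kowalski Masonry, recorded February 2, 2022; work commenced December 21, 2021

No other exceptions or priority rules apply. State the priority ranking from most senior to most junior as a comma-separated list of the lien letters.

Adjusting effective dates: B's effective date is the deed date, August 21, 2021; E relates back to March 11, 2021 (work commenced); F's effective date is December 21, 2021, when work began.
As an HOA assessment lien, A is senior to every other lien.
Remaining liens by effective date: E (March 11, 2021), B (August 21, 2021), F (December 21, 2021), C (January 23, 2022), D (August 24, 2022).
Because E would otherwise rank above D, the subordination swaps them.

A, D, B, F, C, E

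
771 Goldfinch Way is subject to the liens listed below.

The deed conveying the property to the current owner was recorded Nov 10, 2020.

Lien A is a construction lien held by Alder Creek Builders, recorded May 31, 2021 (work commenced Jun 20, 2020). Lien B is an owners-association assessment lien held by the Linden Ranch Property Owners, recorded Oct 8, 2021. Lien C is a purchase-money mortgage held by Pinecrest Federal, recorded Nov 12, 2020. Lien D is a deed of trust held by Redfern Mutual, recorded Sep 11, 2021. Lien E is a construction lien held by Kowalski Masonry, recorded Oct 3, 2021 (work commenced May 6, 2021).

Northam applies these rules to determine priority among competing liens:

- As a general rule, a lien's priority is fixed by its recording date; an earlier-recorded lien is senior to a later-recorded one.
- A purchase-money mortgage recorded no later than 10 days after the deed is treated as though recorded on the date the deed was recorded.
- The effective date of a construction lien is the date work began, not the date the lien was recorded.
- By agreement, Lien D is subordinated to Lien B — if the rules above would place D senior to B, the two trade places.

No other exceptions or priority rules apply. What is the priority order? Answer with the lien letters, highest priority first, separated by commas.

A, C, E, B, D

First, effective dates: A's effective date is Jun 20, 2020, when work began; C's effective date is the deed date, Nov 10, 2020; E's effective date is May 6, 2021, when work began.
By effective date, earliest first: A (Jun 20, 2020), C (Nov 10, 2020), E (May 6, 2021), D (Sep 11, 2021), B (Oct 8, 2021).
D would otherwise be senior to B, so under the subordination agreement D and B exchange positions.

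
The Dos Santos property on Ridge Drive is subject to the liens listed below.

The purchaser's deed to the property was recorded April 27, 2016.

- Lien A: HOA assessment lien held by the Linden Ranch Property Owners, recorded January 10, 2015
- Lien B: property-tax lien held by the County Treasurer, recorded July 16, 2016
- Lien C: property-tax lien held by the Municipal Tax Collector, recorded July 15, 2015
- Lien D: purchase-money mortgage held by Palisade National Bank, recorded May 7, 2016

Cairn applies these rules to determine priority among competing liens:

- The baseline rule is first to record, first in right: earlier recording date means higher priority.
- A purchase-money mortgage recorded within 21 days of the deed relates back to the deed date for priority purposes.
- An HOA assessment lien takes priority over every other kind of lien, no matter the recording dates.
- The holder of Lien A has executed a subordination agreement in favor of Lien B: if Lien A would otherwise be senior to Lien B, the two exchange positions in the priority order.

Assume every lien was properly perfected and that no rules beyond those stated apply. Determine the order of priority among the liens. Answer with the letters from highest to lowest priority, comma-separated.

First, effective dates: D was recorded within the 21-day window, so its effective date is the deed date April 27, 2016.
A is an HOA assessment lien, so it outranks all other liens regardless of date.
Among the remaining liens, by effective date: C (July 15, 2015), D (April 27, 2016), B (July 16, 2016).
The subordination applies — A was senior to B — so A and B swap.

B, C, D, A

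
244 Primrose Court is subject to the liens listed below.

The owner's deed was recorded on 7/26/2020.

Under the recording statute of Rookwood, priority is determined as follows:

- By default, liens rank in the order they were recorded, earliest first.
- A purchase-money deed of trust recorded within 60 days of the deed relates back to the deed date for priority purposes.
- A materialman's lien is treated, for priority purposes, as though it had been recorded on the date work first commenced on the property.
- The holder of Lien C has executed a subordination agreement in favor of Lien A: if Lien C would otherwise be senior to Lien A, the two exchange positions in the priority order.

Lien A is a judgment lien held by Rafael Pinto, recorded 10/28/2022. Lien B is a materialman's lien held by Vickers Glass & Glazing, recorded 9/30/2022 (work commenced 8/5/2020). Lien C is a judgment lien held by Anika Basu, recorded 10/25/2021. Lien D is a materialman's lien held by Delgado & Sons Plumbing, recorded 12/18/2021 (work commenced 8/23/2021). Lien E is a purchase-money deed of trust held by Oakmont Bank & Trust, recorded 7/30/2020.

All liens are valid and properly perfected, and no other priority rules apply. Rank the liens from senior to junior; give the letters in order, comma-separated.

E, B, D, A, C

Effective dates: B relates back to 8/5/2020 (work commenced); D's effective date is 8/23/2021, when work began; E's effective date is the deed date, 7/26/2020.
By effective date: E (7/26/2020), B (8/5/2020), D (8/23/2021), C (10/25/2021), A (10/28/2022).
C is senior to A before the subordination, so the two trade places.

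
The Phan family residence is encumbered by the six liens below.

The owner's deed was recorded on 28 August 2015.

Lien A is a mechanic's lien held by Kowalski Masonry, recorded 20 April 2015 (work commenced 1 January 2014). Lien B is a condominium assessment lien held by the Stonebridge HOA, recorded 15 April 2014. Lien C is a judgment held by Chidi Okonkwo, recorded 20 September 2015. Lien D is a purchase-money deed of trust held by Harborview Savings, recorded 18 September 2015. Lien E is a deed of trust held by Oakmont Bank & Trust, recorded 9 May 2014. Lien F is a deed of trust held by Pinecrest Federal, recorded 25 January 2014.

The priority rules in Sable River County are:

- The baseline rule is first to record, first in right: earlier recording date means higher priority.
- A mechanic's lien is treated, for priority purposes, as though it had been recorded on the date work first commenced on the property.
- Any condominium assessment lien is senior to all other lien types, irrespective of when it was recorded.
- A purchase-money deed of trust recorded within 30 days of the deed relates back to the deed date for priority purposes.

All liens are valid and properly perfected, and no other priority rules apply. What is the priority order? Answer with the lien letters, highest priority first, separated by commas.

B, A, F, E, D, C

Effective dates after the stated exceptions: A relates back to 1 January 2014 (work commenced); D was recorded within the 30-day window, so its effective date is the deed date 28 August 2015.
B is a condominium assessment lien and takes priority over every other lien.
Remaining liens by effective date: A (1 January 2014), F (25 January 2014), E (9 May 2014), D (28 August 2015), C (20 September 2015).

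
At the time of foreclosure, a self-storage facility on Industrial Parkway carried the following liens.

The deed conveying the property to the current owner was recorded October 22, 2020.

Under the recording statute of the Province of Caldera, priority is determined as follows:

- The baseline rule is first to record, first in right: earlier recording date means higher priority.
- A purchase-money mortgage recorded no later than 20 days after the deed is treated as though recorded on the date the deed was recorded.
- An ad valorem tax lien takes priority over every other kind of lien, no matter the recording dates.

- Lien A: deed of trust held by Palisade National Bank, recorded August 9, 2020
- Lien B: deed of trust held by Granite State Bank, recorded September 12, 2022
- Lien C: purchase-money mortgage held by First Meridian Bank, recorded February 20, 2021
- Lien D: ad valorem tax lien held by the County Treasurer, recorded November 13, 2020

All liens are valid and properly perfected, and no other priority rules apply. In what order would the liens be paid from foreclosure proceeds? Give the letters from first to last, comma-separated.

D, A, C, B

First, effective dates: C missed the 20-day window (121 days after the deed), so its recording date stands.
D, as an ad valorem tax lien, has superpriority and ranks first.
Among the remaining liens, by effective date: A (August 9, 2020), C (February 20, 2021), B (September 12, 2022).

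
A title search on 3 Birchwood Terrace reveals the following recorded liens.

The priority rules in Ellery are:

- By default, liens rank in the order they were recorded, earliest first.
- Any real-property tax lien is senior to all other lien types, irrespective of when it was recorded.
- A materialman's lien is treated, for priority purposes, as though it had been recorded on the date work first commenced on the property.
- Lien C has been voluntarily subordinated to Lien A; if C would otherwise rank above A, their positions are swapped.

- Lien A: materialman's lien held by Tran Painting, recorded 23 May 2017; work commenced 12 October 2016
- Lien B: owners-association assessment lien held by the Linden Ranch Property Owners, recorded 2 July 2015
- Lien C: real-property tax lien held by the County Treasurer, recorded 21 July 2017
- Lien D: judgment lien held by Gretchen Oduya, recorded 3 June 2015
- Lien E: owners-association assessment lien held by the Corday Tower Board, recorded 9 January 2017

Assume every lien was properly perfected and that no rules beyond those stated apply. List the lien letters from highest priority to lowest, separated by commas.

A, D, B, C, E

Effective dates after the stated exceptions: A relates back to 12 October 2016 (work commenced).
C is a real-property tax lien and takes priority over every other lien.
The other liens, earliest effective date first: D (3 June 2015), B (2 July 2015), A (12 October 2016), E (9 January 2017).
The subordination applies — C was senior to A — so C and A swap.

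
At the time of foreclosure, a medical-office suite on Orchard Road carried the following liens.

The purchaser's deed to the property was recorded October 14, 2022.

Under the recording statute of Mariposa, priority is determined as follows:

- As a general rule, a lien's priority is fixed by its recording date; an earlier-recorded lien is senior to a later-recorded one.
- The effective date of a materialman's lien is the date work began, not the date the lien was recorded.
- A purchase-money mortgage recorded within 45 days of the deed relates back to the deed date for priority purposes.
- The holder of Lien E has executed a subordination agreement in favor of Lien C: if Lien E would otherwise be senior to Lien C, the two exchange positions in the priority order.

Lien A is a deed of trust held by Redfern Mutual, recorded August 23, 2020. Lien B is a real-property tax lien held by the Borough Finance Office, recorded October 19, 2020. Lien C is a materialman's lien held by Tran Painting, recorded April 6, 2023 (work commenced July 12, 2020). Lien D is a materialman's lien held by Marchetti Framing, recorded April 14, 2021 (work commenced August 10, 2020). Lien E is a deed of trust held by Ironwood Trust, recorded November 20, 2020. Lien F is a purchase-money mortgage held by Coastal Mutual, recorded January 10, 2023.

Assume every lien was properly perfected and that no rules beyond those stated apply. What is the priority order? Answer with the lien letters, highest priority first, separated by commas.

C, D, A, B, E, F

Effective dates after the stated exceptions: C relates back to July 12, 2020 (work commenced); D relates back to August 10, 2020 (work commenced); F was recorded 88 days after the deed, outside the 45-day window, so it keeps its recording date.
By effective date: C (July 12, 2020), D (August 10, 2020), A (August 23, 2020), B (October 19, 2020), E (November 20, 2020), F (January 10, 2023).
E already ranks below C; the subordination has no effect.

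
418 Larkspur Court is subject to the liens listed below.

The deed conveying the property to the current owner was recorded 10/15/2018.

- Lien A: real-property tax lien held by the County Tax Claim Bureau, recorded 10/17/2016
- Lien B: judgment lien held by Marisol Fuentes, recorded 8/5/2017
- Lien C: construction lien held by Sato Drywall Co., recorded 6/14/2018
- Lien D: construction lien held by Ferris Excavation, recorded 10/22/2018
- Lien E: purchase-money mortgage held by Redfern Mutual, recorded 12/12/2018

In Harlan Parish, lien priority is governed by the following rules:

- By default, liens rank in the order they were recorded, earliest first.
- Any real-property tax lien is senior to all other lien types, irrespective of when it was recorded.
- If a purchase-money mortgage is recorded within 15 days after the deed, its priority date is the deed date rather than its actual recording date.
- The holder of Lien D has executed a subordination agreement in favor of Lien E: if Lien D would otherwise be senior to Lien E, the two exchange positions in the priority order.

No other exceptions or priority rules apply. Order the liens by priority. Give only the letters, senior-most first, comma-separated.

A, B, C, E, D

Adjusting effective dates: E was recorded 58 days after the deed — beyond 15 days — so no relation-back applies.
A, as a real-property tax lien, has superpriority and ranks first.
The other liens, earliest effective date first: B (8/5/2017), C (6/14/2018), D (10/22/2018), E (12/12/2018).
The subordination applies — D was senior to E — so D and E swap.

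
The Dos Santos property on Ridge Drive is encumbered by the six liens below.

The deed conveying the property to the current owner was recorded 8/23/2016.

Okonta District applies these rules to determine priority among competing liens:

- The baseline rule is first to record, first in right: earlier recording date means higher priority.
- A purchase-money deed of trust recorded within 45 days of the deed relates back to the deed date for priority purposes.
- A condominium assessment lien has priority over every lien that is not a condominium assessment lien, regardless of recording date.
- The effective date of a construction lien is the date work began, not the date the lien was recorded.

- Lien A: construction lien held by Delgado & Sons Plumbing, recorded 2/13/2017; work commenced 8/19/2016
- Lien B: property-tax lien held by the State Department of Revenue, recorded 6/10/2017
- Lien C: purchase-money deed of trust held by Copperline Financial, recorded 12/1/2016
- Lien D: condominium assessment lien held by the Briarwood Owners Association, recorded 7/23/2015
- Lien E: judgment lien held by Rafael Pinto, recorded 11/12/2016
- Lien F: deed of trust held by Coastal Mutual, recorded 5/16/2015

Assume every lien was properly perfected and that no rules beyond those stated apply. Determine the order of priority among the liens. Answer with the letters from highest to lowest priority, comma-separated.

D, F, A, E, C, B

First, effective dates: A's effective date is 8/19/2016, when work began; C missed the 45-day window (100 days after the deed), so its recording date stands.
D is a condominium assessment lien, so it outranks all other liens regardless of date.
Ordering the rest by effective date: F (5/16/2015), A (8/19/2016), E (11/12/2016), C (12/1/2016), B (6/10/2017).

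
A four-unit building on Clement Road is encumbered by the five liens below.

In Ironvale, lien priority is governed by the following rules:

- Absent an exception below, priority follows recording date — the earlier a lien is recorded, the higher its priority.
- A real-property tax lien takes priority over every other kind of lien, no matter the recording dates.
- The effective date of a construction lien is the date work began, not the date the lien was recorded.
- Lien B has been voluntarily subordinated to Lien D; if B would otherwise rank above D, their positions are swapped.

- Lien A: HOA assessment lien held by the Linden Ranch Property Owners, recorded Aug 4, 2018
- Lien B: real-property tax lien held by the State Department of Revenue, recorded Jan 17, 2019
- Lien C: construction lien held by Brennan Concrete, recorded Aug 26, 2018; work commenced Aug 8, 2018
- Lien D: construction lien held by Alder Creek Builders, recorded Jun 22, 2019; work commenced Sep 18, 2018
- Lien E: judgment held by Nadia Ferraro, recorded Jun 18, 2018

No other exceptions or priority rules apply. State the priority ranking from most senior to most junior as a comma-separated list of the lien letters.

D, E, A, C, B

Effective dates: C is treated as recorded Aug 8, 2018, the work-commencement date; D is treated as recorded Sep 18, 2018, the work-commencement date.
As a real-property tax lien, B is senior to every other lien.
Remaining liens by effective date: E (Jun 18, 2018), A (Aug 4, 2018), C (Aug 8, 2018), D (Sep 18, 2018).
B would otherwise be senior to D, so under the subordination agreement B and D exchange positions.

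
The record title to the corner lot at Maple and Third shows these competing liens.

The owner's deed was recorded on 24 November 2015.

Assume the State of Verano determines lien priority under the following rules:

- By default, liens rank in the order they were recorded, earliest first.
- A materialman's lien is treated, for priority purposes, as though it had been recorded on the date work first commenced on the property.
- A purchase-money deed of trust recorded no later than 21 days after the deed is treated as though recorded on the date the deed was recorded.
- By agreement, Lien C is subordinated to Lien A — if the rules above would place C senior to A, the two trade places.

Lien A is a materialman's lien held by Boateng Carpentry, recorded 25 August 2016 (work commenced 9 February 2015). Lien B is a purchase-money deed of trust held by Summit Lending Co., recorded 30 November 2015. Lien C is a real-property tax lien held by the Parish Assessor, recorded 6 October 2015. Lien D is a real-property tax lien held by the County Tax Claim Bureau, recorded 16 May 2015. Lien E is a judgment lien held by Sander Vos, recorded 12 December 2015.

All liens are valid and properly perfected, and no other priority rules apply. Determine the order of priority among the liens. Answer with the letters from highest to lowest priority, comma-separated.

Effective dates after the stated exceptions: A's effective date is 9 February 2015, when work began; B was recorded within the 21-day window, so its effective date is the deed date 24 November 2015.
By effective date: A (9 February 2015), D (16 May 2015), C (6 October 2015), B (24 November 2015), E (12 December 2015).
Since C is not senior to A, the subordination leaves the order unchanged.

A, D, C, B, E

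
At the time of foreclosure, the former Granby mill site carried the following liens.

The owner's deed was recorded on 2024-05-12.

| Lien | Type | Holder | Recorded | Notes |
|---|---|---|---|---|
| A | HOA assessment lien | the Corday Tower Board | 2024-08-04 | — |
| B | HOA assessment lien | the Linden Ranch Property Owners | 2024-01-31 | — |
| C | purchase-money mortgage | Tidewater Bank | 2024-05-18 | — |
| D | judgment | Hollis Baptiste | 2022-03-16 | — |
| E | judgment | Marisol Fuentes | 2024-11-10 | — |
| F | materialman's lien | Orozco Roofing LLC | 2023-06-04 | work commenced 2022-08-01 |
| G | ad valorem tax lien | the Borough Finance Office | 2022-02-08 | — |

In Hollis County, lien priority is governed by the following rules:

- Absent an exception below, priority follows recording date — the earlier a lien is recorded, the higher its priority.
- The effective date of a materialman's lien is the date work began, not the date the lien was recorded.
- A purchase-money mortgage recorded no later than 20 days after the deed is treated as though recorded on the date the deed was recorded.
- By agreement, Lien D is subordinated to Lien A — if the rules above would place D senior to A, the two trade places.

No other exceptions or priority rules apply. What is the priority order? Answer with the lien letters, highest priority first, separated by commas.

G, A, F, B, C, D, E

First, effective dates: C's effective date is the deed date, 2024-05-12; F is treated as recorded 2022-08-01, the work-commencement date.
Sorted by effective date: G (2022-02-08), D (2022-03-16), F (2022-08-01), B (2024-01-31), C (2024-05-12), A (2024-08-04), E (2024-11-10).
D is senior to A before the subordination, so the two trade places.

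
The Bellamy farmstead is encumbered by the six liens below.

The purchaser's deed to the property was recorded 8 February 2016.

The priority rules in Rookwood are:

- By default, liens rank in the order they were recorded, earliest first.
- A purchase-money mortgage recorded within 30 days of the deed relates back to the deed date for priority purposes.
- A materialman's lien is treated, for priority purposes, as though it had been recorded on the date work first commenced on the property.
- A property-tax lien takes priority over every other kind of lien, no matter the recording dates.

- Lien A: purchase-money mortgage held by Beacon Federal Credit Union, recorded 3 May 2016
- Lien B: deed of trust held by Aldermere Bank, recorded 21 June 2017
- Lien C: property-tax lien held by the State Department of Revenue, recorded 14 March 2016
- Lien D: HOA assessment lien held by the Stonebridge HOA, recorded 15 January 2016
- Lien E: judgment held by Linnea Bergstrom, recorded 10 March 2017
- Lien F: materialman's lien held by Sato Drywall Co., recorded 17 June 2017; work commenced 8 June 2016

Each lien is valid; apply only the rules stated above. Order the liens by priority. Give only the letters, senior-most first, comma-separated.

C, D, A, F, E, B

First, effective dates: A was recorded 85 days after the deed — beyond 30 days — so no relation-back applies; F is treated as recorded 8 June 2016, the work-commencement date.
As a property-tax lien, C is senior to every other lien.
Remaining liens by effective date: D (15 January 2016), A (3 May 2016), F (8 June 2016), E (10 March 2017), B (21 June 2017).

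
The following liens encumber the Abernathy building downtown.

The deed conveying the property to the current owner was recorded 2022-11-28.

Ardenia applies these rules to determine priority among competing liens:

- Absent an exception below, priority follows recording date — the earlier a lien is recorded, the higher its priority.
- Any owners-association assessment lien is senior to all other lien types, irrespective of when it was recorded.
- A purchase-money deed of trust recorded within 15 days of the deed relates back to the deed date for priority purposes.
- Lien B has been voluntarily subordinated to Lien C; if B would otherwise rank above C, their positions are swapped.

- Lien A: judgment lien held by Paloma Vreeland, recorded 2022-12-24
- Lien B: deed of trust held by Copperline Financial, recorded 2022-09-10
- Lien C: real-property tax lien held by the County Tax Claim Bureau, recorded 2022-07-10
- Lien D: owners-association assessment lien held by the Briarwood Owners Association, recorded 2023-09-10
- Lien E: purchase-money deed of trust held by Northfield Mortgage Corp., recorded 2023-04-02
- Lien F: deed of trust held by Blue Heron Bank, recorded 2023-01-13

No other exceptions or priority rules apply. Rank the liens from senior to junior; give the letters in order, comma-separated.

Effective dates: E missed the 15-day window (125 days after the deed), so its recording date stands.
D is an owners-association assessment lien and takes priority over every other lien.
The other liens, earliest effective date first: C (2022-07-10), B (2022-09-10), A (2022-12-24), F (2023-01-13), E (2023-04-02).
B already ranks below C; the subordination has no effect.

D, C, B, A, F, E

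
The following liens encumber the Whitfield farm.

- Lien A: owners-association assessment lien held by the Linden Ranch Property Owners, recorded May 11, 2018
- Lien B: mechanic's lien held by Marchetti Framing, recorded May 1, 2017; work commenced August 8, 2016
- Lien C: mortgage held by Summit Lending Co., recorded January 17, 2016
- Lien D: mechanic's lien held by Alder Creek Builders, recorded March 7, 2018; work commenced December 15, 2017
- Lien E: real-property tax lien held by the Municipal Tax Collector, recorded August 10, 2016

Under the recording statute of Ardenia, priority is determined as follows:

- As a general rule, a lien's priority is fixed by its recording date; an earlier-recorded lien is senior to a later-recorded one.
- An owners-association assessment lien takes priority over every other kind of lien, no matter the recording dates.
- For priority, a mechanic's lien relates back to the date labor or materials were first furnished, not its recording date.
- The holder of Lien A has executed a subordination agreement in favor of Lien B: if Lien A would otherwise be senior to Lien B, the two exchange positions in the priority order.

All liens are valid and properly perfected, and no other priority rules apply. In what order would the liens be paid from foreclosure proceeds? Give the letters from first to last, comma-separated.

B, C, A, E, D

Effective dates: B's effective date is August 8, 2016, when work began; D's effective date is December 15, 2017, when work began.
As an owners-association assessment lien, A is senior to every other lien.
Ordering the rest by effective date: C (January 17, 2016), B (August 8, 2016), E (August 10, 2016), D (December 15, 2017).
A would otherwise be senior to B, so under the subordination agreement A and B exchange positions.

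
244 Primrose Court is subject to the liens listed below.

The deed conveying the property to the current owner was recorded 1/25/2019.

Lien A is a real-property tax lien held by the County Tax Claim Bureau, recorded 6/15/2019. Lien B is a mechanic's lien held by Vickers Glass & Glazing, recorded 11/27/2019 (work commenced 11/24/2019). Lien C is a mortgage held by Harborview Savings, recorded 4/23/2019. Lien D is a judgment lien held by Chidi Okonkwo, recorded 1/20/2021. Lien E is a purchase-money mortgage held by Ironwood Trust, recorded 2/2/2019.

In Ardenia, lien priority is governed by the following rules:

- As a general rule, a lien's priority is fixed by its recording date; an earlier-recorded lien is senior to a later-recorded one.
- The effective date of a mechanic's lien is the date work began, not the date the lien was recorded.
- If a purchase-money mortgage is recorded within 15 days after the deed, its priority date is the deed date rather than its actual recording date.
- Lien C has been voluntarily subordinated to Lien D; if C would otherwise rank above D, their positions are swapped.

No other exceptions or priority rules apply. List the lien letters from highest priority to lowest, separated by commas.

Effective dates after the stated exceptions: B relates back to 11/24/2019 (work commenced); E's effective date is the deed date, 1/25/2019.
By effective date, earliest first: E (1/25/2019), C (4/23/2019), A (6/15/2019), B (11/24/2019), D (1/20/2021).
The subordination applies — C was senior to D — so C and D swap.

E, D, A, B, C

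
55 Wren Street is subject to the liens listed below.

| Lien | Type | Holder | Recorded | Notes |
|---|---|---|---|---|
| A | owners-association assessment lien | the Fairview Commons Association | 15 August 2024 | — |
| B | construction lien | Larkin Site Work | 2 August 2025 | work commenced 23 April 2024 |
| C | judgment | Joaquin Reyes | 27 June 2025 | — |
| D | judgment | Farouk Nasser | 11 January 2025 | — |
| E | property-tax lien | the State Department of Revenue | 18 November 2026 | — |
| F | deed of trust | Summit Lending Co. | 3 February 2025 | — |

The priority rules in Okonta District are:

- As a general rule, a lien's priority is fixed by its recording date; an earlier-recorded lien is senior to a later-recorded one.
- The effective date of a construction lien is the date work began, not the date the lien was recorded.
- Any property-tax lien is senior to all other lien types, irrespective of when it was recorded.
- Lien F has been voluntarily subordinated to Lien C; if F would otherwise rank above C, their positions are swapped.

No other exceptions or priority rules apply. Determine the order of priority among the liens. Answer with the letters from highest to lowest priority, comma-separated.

E, B, A, D, C, F

Adjusting effective dates: B's effective date is 23 April 2024, when work began.
E is a property-tax lien, so it outranks all other liens regardless of date.
Ordering the rest by effective date: B (23 April 2024), A (15 August 2024), D (11 January 2025), F (3 February 2025), C (27 June 2025).
Because F would otherwise rank above C, the subordination swaps them.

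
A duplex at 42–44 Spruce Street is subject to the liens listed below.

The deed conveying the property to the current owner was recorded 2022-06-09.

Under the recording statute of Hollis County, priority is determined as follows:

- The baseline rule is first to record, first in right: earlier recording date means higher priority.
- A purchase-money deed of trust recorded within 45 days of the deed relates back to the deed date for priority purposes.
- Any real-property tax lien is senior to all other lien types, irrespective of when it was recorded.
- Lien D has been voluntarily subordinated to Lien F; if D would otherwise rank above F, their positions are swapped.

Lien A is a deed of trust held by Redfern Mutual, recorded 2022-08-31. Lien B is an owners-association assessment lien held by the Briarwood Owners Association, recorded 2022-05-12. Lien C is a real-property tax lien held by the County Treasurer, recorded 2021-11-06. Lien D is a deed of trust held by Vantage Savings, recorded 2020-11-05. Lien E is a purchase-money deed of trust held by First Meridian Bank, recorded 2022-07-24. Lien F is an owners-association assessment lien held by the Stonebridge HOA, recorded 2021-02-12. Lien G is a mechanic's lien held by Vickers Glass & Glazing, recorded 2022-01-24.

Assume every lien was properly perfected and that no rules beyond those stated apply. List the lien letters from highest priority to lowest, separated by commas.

Effective dates after the stated exceptions: E was recorded within the 45-day window, so its effective date is the deed date 2022-06-09.
C is a real-property tax lien, so it outranks all other liens regardless of date.
The other liens, earliest effective date first: D (2020-11-05), F (2021-02-12), G (2022-01-24), B (2022-05-12), E (2022-06-09), A (2022-08-31).
The subordination applies — D was senior to F — so D and F swap.

C, F, D, G, B, E, A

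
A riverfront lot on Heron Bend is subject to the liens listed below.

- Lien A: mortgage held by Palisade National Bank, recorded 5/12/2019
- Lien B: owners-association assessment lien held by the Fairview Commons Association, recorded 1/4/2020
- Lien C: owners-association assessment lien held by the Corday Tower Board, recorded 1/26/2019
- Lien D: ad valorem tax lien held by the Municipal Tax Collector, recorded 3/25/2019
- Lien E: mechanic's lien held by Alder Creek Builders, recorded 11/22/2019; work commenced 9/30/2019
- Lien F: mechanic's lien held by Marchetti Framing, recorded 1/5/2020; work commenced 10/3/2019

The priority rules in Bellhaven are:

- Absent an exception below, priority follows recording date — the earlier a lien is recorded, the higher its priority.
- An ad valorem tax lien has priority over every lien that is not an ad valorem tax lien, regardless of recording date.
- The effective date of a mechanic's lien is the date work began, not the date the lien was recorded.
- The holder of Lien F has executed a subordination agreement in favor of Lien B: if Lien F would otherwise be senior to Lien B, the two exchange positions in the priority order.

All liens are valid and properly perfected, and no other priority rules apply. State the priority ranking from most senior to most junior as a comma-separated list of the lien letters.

D, C, A, E, B, F

First, effective dates: E relates back to 9/30/2019 (work commenced); F is treated as recorded 10/3/2019, the work-commencement date.
D is an ad valorem tax lien, so it outranks all other liens regardless of date.
The other liens, earliest effective date first: C (1/26/2019), A (5/12/2019), E (9/30/2019), F (10/3/2019), B (1/4/2020).
Because F would otherwise rank above B, the subordination swaps them.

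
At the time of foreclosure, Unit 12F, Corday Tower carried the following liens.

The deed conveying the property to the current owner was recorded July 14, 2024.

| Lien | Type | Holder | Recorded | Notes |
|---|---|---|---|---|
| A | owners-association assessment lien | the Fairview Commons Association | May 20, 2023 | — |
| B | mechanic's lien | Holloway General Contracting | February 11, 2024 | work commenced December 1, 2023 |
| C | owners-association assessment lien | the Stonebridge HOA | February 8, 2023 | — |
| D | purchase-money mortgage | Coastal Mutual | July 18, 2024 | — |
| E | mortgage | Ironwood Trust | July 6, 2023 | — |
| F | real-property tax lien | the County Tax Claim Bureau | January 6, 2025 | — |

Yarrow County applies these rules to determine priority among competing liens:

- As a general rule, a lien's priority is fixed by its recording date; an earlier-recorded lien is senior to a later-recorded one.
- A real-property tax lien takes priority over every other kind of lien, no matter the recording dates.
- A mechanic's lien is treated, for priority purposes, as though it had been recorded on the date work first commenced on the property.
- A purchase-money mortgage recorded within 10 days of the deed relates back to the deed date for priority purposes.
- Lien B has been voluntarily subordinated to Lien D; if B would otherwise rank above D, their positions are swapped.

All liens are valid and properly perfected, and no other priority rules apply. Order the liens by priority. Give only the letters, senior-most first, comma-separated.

Effective dates after the stated exceptions: B relates back to December 1, 2023 (work commenced); D relates back to the deed date July 14, 2024.
F is a real-property tax lien and takes priority over every other lien.
Ordering the rest by effective date: C (February 8, 2023), A (May 20, 2023), E (July 6, 2023), B (December 1, 2023), D (July 14, 2024).
Because B would otherwise rank above D, the subordination swaps them.

F, C, A, E, D, B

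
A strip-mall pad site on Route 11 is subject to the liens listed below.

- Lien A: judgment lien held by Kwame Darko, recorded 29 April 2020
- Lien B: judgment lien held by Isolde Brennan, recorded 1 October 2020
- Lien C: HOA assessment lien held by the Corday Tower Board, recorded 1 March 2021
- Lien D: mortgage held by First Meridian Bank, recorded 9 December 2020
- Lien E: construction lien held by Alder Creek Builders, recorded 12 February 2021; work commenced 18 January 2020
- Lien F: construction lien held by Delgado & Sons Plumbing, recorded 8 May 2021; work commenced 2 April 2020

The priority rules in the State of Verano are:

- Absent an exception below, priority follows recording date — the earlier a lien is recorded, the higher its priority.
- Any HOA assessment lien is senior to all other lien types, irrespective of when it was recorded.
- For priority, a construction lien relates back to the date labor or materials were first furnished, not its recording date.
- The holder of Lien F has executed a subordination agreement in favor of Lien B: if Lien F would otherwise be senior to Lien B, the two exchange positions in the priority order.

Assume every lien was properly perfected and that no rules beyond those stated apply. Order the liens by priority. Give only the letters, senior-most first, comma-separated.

C, E, B, A, F, D

First, effective dates: E relates back to 18 January 2020 (work commenced); F relates back to 2 April 2020 (work commenced).
As an HOA assessment lien, C is senior to every other lien.
Ordering the rest by effective date: E (18 January 2020), F (2 April 2020), A (29 April 2020), B (1 October 2020), D (9 December 2020).
Because F would otherwise rank above B, the subordination swaps them.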